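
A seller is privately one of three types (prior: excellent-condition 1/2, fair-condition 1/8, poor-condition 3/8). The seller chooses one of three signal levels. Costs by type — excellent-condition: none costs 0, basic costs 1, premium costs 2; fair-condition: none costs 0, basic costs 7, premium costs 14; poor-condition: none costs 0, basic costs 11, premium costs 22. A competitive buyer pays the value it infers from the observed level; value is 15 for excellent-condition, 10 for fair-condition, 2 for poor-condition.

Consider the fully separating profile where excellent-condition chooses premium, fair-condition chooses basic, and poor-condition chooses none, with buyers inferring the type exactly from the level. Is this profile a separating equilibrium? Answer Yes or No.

Yes

Separating prices: premium → 15, basic → 10, none → 2.
excellent-condition (assigned premium): none: 2 − 0 = 2; basic: 10 − 1 = 9; premium: 15 − 2 = 13. excellent-condition stays.
fair-condition (assigned basic): none: 2 − 0 = 2; basic: 10 − 7 = 3; premium: 15 − 14 = 1. fair-condition stays.
poor-condition (assigned none): none: 2 − 0 = 2; basic: 10 − 11 = -1; premium: 15 − 22 = -7. poor-condition stays.
Every type prefers its assigned level; separation holds.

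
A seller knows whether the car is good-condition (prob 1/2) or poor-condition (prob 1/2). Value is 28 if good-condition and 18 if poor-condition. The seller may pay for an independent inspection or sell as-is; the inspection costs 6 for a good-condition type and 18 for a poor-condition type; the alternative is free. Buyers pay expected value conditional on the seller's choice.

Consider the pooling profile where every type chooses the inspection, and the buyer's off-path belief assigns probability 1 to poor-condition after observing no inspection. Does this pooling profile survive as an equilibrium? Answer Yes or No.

No

On path, the buyer holds the prior and pays 1/2·28 + 1/2·18 = 23. Off path (no inspection), believing poor-condition, it pays 18.
good-condition: the inspection nets 23 − 6 = 17; no inspection nets 18. good-condition would deviate.
poor-condition: the inspection nets 23 − 18 = 5; no inspection nets 18. poor-condition would deviate.
A type deviates, so pooling fails.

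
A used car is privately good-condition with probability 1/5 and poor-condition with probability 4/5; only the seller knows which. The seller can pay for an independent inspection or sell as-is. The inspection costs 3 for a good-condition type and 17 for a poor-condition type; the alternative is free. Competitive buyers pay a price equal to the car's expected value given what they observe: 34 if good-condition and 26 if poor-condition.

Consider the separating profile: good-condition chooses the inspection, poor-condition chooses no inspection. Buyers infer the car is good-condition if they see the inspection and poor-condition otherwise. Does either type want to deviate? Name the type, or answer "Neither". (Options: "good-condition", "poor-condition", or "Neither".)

The inspection pays 34; no inspection pays 26.
good-condition: assigned the inspection, nets 34 − 3 = 31; deviating to no inspection nets 26.
poor-condition: assigned no inspection, nets 26; deviating to the inspection nets 34 − 17 = 17.
Both types strictly prefer their assigned action; no profitable deviation.

Neither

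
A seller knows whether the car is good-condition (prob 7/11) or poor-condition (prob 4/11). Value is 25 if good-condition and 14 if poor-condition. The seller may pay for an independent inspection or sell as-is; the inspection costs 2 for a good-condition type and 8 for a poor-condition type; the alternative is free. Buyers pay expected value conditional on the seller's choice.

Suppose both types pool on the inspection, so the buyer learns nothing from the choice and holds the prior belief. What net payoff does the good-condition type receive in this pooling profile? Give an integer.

19

Pooled price = 7/11·25 + 4/11·14 = 21.
good-condition pays cost 2 for the inspection, so net payoff = 21 − 2 = 19.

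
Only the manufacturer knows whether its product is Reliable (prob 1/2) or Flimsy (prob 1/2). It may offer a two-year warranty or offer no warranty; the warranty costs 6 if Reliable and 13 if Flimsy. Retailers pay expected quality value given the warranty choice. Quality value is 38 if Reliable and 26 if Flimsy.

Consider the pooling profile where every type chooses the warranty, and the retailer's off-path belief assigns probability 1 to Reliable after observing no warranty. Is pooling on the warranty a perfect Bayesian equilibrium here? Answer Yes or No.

On path, the retailer holds the prior and pays 1/2·38 + 1/2·26 = 32. Off path (no warranty), believing Reliable, it pays 38.
Reliable: the warranty nets 32 − 6 = 26; no warranty nets 38. Reliable would deviate.
Flimsy: the warranty nets 32 − 13 = 19; no warranty nets 38. Flimsy would deviate.
A type deviates, so pooling fails.

No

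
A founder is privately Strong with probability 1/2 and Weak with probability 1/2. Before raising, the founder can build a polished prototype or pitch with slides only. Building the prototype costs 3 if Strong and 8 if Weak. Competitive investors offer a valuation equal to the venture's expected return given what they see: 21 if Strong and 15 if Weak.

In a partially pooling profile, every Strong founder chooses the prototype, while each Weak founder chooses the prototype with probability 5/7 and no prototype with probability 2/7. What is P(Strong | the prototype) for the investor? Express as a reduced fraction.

P(the prototype) = (1/2)·1 + (1/2)·(5/7) = 6/7.
By Bayes' rule, P(Strong | the prototype) = (1/2) / (6/7) = 7/12.

7/12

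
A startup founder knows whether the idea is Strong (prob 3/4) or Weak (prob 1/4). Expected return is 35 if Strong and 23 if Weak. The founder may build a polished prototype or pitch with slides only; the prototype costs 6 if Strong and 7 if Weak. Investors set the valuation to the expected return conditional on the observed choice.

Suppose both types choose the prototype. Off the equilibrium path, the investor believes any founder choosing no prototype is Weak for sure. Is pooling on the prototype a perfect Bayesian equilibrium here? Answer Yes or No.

Yes

On path, the investor holds the prior and pays 3/4·35 + 1/4·23 = 32. Off path (no prototype), believing Weak, it pays 23.
Strong: the prototype nets 32 − 6 = 26; no prototype nets 23. Strong stays.
Weak: the prototype nets 32 − 7 = 25; no prototype nets 23. Weak stays.
No type deviates, so pooling is sustained.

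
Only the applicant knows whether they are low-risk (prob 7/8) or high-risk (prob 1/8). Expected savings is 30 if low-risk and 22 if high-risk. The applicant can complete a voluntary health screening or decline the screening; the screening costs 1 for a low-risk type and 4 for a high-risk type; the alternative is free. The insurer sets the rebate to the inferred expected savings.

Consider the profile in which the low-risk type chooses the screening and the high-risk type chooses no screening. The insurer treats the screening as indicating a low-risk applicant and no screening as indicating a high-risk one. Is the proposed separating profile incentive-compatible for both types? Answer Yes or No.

Under these beliefs, the screening earns rebate 30 and no screening earns rebate 22.
low-risk: the screening nets 30 − 1 = 29; no screening nets 22. low-risk prefers the screening.
high-risk: the screening nets 30 − 4 = 26; no screening nets 22. high-risk would deviate to the screening.
high-risk has a profitable deviation, so the profile is not an equilibrium.

No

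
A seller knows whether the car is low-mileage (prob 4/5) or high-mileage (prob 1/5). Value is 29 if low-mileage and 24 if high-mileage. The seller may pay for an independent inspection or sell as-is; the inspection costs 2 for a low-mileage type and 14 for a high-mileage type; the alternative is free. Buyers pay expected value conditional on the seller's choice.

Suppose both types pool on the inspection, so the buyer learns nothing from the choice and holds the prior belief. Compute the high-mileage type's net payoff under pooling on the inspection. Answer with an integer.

Pooled price = 4/5·29 + 1/5·24 = 28.
high-mileage pays cost 14 for the inspection, so net payoff = 28 − 14 = 14.

14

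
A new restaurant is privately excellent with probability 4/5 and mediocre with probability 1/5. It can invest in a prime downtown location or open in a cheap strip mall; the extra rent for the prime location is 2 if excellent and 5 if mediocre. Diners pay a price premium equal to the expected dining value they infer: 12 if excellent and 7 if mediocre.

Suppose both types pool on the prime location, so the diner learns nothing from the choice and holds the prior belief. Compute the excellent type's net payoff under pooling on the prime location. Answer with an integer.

9

Pooled price premium = 4/5·12 + 1/5·7 = 11.
excellent pays cost 2 for the prime location, so net payoff = 11 − 2 = 9.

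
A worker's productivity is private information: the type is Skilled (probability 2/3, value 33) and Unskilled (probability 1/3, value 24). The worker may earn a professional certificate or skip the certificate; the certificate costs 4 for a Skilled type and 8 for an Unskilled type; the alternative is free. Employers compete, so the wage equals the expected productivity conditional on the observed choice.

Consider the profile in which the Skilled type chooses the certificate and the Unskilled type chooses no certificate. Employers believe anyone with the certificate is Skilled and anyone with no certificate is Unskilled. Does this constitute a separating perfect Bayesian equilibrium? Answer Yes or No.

No

Under these beliefs, the certificate earns wage 33 and no certificate earns wage 24.
Skilled: the certificate nets 33 − 4 = 29; no certificate nets 24. Skilled prefers the certificate.
Unskilled: the certificate nets 33 − 8 = 25; no certificate nets 24. Unskilled would deviate to the certificate.
Unskilled has a profitable deviation, so the profile is not an equilibrium.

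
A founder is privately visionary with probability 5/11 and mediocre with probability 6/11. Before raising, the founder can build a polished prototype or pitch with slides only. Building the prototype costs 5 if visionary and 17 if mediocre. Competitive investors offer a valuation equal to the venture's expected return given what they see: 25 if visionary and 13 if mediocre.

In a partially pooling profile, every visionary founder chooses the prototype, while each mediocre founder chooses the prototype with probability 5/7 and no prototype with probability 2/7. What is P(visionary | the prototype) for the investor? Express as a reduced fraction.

P(the prototype) = (5/11)·1 + (6/11)·(5/7) = 65/77.
By Bayes' rule, P(visionary | the prototype) = (5/11) / (65/77) = 7/13.

7/13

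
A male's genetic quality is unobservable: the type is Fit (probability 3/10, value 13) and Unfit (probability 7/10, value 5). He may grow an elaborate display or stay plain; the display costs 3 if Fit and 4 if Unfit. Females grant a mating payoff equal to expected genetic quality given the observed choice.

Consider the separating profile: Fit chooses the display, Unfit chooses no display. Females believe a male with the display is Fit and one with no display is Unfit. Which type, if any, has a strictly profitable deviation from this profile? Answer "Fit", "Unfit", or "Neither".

Unfit

The display pays 13; no display pays 5.
Fit: assigned the display, nets 13 − 3 = 10; deviating to no display nets 5.
Unfit: assigned no display, nets 5; deviating to the display nets 13 − 4 = 9.
The Unfit type gains 4 by deviating.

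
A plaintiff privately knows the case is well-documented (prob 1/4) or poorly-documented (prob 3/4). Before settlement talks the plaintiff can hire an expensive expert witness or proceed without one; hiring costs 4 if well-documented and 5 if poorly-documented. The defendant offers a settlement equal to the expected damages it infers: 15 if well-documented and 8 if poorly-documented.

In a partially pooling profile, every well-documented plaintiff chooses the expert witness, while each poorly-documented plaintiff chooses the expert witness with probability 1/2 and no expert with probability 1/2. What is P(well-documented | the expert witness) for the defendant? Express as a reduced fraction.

P(the expert witness) = (1/4)·1 + (3/4)·(1/2) = 5/8.
By Bayes' rule, P(well-documented | the expert witness) = (1/4) / (5/8) = 2/5.

2/5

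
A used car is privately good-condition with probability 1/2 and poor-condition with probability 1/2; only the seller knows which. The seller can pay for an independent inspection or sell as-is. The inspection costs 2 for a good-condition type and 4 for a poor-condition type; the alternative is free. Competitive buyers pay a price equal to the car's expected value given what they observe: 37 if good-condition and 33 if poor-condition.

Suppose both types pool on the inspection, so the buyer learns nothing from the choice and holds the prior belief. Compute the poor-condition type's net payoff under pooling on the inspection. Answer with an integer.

31

Pooled price = 1/2·37 + 1/2·33 = 35.
poor-condition pays cost 4 for the inspection, so net payoff = 35 − 4 = 31.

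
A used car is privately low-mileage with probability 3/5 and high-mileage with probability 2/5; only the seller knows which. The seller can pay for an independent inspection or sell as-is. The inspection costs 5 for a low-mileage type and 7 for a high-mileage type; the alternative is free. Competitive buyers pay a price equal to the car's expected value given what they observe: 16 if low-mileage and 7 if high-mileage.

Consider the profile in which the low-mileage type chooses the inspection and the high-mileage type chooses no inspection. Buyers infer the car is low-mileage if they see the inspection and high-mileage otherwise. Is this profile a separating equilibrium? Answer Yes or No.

Under these beliefs, the inspection earns price 16 and no inspection earns price 7.
low-mileage: the inspection nets 16 − 5 = 11; no inspection nets 7. low-mileage prefers the inspection.
high-mileage: the inspection nets 16 − 7 = 9; no inspection nets 7. high-mileage would deviate to the inspection.
high-mileage has a profitable deviation, so the profile is not an equilibrium.

No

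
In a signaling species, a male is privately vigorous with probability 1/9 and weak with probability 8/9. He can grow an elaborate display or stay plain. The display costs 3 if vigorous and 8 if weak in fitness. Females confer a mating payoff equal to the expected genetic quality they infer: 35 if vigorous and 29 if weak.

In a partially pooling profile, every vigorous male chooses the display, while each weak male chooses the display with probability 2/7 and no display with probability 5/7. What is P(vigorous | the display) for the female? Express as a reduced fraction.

7/23

P(the display) = (1/9)·1 + (8/9)·(2/7) = 23/63.
By Bayes' rule, P(vigorous | the display) = (1/9) / (23/63) = 7/23.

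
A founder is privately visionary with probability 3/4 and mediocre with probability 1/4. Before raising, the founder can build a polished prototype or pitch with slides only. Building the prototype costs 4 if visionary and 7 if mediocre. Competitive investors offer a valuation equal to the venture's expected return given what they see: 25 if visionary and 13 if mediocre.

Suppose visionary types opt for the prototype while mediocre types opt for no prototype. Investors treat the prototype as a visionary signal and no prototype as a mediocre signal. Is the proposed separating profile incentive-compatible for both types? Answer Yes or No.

No

Under these beliefs, the prototype earns valuation 25 and no prototype earns valuation 13.
visionary: the prototype nets 25 − 4 = 21; no prototype nets 13. visionary prefers the prototype.
mediocre: the prototype nets 25 − 7 = 18; no prototype nets 13. mediocre would deviate to the prototype.
mediocre has a profitable deviation, so the profile is not an equilibrium.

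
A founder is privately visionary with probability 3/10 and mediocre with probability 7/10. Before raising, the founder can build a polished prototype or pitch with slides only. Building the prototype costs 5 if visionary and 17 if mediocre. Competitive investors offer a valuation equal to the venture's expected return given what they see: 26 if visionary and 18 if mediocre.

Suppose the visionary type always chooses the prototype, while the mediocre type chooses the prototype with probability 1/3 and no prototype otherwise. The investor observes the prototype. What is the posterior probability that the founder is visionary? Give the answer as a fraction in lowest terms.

P(the prototype) = (3/10)·1 + (7/10)·(1/3) = 8/15.
By Bayes' rule, P(visionary | the prototype) = (3/10) / (8/15) = 9/16.

9/16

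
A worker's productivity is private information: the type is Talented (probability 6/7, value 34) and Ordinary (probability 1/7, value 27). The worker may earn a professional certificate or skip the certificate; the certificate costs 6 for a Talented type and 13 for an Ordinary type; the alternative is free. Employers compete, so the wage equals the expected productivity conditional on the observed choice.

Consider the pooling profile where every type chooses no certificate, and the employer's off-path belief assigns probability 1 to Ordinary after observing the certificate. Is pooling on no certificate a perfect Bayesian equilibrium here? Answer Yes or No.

On path, the employer holds the prior and pays 6/7·34 + 1/7·27 = 33. Off path (the certificate), believing Ordinary, it pays 27.
Talented: no certificate nets 33; the certificate nets 27 − 6 = 21. Talented stays.
Ordinary: no certificate nets 33; the certificate nets 27 − 13 = 14. Ordinary stays.
No type deviates, so pooling is sustained.

Yes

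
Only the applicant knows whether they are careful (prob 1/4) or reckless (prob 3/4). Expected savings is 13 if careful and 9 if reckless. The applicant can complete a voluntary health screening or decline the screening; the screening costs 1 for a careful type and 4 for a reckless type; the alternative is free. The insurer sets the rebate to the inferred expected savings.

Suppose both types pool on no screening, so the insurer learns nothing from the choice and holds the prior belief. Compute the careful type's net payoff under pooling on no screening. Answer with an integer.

Pooled rebate = 1/4·13 + 3/4·9 = 10.
careful pays no cost for no screening, so net payoff = 10.

10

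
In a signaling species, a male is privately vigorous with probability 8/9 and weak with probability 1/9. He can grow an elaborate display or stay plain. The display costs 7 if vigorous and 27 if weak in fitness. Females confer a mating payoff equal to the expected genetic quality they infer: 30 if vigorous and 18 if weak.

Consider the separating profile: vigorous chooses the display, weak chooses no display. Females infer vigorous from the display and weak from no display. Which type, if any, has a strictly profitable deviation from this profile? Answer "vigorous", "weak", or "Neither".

Neither

The display pays 30; no display pays 18.
vigorous: assigned the display, nets 30 − 7 = 23; deviating to no display nets 18.
weak: assigned no display, nets 18; deviating to the display nets 30 − 27 = 3.
Both types strictly prefer their assigned action; no profitable deviation.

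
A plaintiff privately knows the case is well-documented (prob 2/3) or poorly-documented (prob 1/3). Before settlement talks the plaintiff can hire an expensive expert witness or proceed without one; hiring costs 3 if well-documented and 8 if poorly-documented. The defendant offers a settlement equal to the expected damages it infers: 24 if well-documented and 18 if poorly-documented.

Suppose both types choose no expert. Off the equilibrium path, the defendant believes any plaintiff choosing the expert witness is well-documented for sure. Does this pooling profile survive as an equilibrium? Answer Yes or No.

On path, the defendant holds the prior and pays 2/3·24 + 1/3·18 = 22. Off path (the expert witness), believing well-documented, it pays 24.
well-documented: no expert nets 22; the expert witness nets 24 − 3 = 21. well-documented stays.
poorly-documented: no expert nets 22; the expert witness nets 24 − 8 = 16. poorly-documented stays.
No type deviates, so pooling is sustained.

Yes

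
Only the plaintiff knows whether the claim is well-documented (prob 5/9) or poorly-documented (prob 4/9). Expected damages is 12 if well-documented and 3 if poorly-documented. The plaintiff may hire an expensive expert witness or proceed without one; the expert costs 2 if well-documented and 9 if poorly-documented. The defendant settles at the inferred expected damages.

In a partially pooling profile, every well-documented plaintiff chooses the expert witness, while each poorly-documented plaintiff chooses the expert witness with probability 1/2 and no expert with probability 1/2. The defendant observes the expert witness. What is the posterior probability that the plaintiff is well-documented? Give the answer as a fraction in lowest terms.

5/7

P(the expert witness) = (5/9)·1 + (4/9)·(1/2) = 7/9.
By Bayes' rule, P(well-documented | the expert witness) = (5/9) / (7/9) = 5/7.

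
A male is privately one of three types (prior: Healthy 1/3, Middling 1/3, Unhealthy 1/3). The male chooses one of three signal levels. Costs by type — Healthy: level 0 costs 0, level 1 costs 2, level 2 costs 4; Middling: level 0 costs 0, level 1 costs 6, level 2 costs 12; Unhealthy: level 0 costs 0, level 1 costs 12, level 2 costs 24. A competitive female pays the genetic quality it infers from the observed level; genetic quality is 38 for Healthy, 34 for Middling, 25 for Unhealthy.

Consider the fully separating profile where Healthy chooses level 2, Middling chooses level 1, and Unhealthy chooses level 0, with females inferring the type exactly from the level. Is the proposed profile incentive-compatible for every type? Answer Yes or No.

Separating mating payoffs: level 2 → 38, level 1 → 34, level 0 → 25.
Healthy (assigned level 2): level 0: 25 − 0 = 25; level 1: 34 − 2 = 32; level 2: 38 − 4 = 34. Healthy stays.
Middling (assigned level 1): level 0: 25 − 0 = 25; level 1: 34 − 6 = 28; level 2: 38 − 12 = 26. Middling stays.
Unhealthy (assigned level 0): level 0: 25 − 0 = 25; level 1: 34 − 12 = 22; level 2: 38 − 24 = 14. Unhealthy stays.
Every type prefers its assigned level; separation holds.

Yes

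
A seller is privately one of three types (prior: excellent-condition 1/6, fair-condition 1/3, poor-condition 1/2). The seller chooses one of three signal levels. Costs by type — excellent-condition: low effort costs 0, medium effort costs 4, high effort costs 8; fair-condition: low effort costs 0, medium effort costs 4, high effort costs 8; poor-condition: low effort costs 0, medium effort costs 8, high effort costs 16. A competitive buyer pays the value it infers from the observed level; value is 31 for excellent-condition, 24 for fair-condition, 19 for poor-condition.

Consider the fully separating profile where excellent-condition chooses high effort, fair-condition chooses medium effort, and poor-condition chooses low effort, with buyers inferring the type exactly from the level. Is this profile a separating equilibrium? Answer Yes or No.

No

Separating prices: high effort → 31, medium effort → 24, low effort → 19.
excellent-condition (assigned high effort): low effort: 19 − 0 = 19; medium effort: 24 − 4 = 20; high effort: 31 − 8 = 23. excellent-condition stays.
fair-condition (assigned medium effort): low effort: 19 − 0 = 19; medium effort: 24 − 4 = 20; high effort: 31 − 8 = 23. fair-condition prefers high effort.
poor-condition (assigned low effort): low effort: 19 − 0 = 19; medium effort: 24 − 8 = 16; high effort: 31 − 16 = 15. poor-condition stays.
At least one type deviates; the separating profile fails.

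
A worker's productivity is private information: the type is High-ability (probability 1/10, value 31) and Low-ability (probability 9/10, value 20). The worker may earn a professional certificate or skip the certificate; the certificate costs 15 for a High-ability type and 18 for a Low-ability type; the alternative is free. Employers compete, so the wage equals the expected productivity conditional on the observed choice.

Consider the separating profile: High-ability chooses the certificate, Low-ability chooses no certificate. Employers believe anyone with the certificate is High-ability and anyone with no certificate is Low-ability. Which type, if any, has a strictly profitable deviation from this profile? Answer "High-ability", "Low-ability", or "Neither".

High-ability

The certificate pays 31; no certificate pays 20.
High-ability: assigned the certificate, nets 31 − 15 = 16; deviating to no certificate nets 20.
Low-ability: assigned no certificate, nets 20; deviating to the certificate nets 31 − 18 = 13.
The High-ability type gains 4 by deviating.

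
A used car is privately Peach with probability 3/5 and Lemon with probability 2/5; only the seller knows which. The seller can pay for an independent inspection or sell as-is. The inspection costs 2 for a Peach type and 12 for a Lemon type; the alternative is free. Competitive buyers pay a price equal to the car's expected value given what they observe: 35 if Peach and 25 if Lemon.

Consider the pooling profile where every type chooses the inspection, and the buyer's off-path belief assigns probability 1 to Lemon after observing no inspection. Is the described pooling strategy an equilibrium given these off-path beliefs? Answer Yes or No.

On path, the buyer holds the prior and pays 3/5·35 + 2/5·25 = 31. Off path (no inspection), believing Lemon, it pays 25.
Peach: the inspection nets 31 − 2 = 29; no inspection nets 25. Peach stays.
Lemon: the inspection nets 31 − 12 = 19; no inspection nets 25. Lemon would deviate.
A type deviates, so pooling fails.

No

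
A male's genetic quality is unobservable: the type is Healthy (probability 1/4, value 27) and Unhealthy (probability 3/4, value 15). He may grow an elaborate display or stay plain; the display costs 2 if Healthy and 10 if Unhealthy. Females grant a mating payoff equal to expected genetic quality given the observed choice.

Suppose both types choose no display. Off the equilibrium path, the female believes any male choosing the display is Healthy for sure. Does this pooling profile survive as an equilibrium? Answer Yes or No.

No

On path, the female holds the prior and pays 1/4·27 + 3/4·15 = 18. Off path (the display), believing Healthy, it pays 27.
Healthy: no display nets 18; the display nets 27 − 2 = 25. Healthy would deviate.
Unhealthy: no display nets 18; the display nets 27 − 10 = 17. Unhealthy stays.
A type deviates, so pooling fails.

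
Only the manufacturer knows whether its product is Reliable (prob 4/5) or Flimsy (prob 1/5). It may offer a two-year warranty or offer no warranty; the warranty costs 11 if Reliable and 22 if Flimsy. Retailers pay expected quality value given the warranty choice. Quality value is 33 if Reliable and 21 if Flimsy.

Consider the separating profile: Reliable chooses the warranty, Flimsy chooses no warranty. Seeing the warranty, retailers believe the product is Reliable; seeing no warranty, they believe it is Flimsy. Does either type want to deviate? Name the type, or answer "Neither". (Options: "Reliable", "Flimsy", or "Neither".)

The warranty pays 33; no warranty pays 21.
Reliable: assigned the warranty, nets 33 − 11 = 22; deviating to no warranty nets 21.
Flimsy: assigned no warranty, nets 21; deviating to the warranty nets 33 − 22 = 11.
Both types strictly prefer their assigned action; no profitable deviation.

Neither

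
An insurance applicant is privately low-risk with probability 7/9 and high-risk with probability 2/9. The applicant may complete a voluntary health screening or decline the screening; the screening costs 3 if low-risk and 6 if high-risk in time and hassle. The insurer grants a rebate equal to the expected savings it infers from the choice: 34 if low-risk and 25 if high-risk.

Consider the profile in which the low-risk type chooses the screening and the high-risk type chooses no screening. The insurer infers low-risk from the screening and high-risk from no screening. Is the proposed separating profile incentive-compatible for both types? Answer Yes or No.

Under these beliefs, the screening earns rebate 34 and no screening earns rebate 25.
low-risk: the screening nets 34 − 3 = 31; no screening nets 25. low-risk prefers the screening.
high-risk: the screening nets 34 − 6 = 28; no screening nets 25. high-risk would deviate to the screening.
high-risk has a profitable deviation, so the profile is not an equilibrium.

No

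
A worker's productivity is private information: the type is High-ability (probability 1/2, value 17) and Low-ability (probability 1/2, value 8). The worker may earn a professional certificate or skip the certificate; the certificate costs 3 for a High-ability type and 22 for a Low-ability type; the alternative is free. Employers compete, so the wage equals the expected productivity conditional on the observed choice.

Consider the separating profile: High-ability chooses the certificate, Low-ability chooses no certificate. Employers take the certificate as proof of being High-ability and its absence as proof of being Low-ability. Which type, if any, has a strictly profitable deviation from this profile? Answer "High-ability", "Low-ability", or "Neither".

Neither

The certificate pays 17; no certificate pays 8.
High-ability: assigned the certificate, nets 17 − 3 = 14; deviating to no certificate nets 8.
Low-ability: assigned no certificate, nets 8; deviating to the certificate nets 17 − 22 = -5.
Both types strictly prefer their assigned action; no profitable deviation.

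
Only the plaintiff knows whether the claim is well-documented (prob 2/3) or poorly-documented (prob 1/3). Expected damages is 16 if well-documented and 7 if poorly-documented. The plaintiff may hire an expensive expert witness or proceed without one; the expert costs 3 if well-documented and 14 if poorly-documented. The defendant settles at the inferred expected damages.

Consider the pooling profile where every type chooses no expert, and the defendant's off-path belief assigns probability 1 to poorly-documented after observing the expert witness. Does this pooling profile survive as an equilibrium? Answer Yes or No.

Yes

On path, the defendant holds the prior and pays 2/3·16 + 1/3·7 = 13. Off path (the expert witness), believing poorly-documented, it pays 7.
well-documented: no expert nets 13; the expert witness nets 7 − 3 = 4. well-documented stays.
poorly-documented: no expert nets 13; the expert witness nets 7 − 14 = -7. poorly-documented stays.
No type deviates, so pooling is sustained.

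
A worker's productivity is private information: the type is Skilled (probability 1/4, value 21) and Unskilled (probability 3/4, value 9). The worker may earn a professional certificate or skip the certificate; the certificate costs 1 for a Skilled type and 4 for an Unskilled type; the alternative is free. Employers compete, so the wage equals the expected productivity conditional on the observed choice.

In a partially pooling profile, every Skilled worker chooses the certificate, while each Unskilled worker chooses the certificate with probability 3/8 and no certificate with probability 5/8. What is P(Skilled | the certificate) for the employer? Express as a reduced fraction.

P(the certificate) = (1/4)·1 + (3/4)·(3/8) = 17/32.
By Bayes' rule, P(Skilled | the certificate) = (1/4) / (17/32) = 8/17.

8/17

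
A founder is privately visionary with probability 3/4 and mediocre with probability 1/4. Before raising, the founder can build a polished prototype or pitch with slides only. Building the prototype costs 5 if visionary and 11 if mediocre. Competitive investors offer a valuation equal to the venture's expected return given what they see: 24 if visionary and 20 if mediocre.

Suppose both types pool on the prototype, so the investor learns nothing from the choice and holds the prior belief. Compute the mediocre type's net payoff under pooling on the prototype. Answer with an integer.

12

Pooled valuation = 3/4·24 + 1/4·20 = 23.
mediocre pays cost 11 for the prototype, so net payoff = 23 − 11 = 12.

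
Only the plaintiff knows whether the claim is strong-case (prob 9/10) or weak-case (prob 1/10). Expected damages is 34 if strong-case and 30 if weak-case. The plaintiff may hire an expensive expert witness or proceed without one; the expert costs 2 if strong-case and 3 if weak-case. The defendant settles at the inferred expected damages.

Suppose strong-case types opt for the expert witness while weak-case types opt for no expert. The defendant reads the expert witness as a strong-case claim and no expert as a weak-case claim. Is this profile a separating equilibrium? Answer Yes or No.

Under these beliefs, the expert witness earns settlement 34 and no expert earns settlement 30.
strong-case: the expert witness nets 34 − 2 = 32; no expert nets 30. strong-case prefers the expert witness.
weak-case: the expert witness nets 34 − 3 = 31; no expert nets 30. weak-case would deviate to the expert witness.
weak-case has a profitable deviation, so the profile is not an equilibrium.

No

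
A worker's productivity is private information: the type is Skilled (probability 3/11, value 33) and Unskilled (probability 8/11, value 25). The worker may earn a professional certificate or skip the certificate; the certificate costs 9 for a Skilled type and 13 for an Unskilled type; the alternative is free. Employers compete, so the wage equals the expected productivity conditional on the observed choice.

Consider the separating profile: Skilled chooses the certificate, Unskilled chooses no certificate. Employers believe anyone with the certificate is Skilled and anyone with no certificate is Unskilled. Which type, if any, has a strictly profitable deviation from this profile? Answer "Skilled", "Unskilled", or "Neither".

The certificate pays 33; no certificate pays 25.
Skilled: assigned the certificate, nets 33 − 9 = 24; deviating to no certificate nets 25.
Unskilled: assigned no certificate, nets 25; deviating to the certificate nets 33 − 13 = 20.
The Skilled type gains 1 by deviating.

Skilled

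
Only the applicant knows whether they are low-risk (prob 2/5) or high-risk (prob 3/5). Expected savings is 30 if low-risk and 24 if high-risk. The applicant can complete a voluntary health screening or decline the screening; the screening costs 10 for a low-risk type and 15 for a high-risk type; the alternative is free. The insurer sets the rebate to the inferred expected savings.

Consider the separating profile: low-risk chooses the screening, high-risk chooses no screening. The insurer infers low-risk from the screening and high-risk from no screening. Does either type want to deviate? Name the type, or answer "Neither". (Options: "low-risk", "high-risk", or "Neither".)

The screening pays 30; no screening pays 24.
low-risk: assigned the screening, nets 30 − 10 = 20; deviating to no screening nets 24.
high-risk: assigned no screening, nets 24; deviating to the screening nets 30 − 15 = 15.
The low-risk type gains 4 by deviating.

low-risk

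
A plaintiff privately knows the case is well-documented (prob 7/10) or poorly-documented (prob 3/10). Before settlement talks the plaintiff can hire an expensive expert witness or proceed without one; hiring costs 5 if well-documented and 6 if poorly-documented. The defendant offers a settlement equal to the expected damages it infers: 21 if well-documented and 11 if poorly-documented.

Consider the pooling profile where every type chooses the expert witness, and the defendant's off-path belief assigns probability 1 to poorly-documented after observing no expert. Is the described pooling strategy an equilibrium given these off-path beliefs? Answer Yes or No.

Yes

On path, the defendant holds the prior and pays 7/10·21 + 3/10·11 = 18. Off path (no expert), believing poorly-documented, it pays 11.
well-documented: the expert witness nets 18 − 5 = 13; no expert nets 11. well-documented stays.
poorly-documented: the expert witness nets 18 − 6 = 12; no expert nets 11. poorly-documented stays.
No type deviates, so pooling is sustained.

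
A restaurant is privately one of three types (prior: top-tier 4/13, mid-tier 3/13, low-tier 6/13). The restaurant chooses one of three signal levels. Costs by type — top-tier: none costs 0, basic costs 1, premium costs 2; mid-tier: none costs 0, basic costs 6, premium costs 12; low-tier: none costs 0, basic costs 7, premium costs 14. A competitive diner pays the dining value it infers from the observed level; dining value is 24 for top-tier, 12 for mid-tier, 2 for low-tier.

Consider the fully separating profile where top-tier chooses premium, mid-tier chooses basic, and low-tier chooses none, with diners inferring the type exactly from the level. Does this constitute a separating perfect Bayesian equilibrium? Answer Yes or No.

Separating price premiums: premium → 24, basic → 12, none → 2.
top-tier (assigned premium): none: 2 − 0 = 2; basic: 12 − 1 = 11; premium: 24 − 2 = 22. top-tier stays.
mid-tier (assigned basic): none: 2 − 0 = 2; basic: 12 − 6 = 6; premium: 24 − 12 = 12. mid-tier prefers premium.
low-tier (assigned none): none: 2 − 0 = 2; basic: 12 − 7 = 5; premium: 24 − 14 = 10. low-tier prefers premium.
At least one type deviates; the separating profile fails.

No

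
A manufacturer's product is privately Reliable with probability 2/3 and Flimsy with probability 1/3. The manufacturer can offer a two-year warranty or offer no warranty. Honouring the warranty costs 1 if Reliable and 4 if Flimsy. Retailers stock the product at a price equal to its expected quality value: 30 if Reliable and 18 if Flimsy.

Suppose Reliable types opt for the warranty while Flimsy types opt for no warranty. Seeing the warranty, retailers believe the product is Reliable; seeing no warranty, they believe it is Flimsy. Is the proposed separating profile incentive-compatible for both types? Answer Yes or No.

No

Under these beliefs, the warranty earns price 30 and no warranty earns price 18.
Reliable: the warranty nets 30 − 1 = 29; no warranty nets 18. Reliable prefers the warranty.
Flimsy: the warranty nets 30 − 4 = 26; no warranty nets 18. Flimsy would deviate to the warranty.
Flimsy has a profitable deviation, so the profile is not an equilibrium.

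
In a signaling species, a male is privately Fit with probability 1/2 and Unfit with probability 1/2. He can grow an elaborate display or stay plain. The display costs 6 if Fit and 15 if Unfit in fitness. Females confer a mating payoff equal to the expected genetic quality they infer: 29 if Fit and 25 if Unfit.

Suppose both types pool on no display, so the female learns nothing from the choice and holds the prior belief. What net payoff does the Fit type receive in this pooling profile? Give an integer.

Pooled mating payoff = 1/2·29 + 1/2·25 = 27.
Fit pays no cost for no display, so net payoff = 27.

27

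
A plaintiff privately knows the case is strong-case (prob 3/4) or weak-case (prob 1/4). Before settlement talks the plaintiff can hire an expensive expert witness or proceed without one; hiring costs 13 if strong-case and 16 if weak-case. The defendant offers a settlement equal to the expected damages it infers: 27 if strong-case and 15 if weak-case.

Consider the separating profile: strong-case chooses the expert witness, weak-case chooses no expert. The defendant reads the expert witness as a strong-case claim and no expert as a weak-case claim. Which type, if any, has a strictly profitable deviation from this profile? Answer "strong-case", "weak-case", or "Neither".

The expert witness pays 27; no expert pays 15.
strong-case: assigned the expert witness, nets 27 − 13 = 14; deviating to no expert nets 15.
weak-case: assigned no expert, nets 15; deviating to the expert witness nets 27 − 16 = 11.
The strong-case type gains 1 by deviating.

strong-case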